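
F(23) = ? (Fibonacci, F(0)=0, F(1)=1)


F(n)=F(n-1)+F(n-2)
...F(21)=10946, F(22)=17711, F(23)=28657


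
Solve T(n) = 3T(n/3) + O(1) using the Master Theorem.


a=3, b=3, c=0. log_3(3)=1 > c=0. Case 1: O(n^log_b(a)) = O(n)
Complexity: O(n)


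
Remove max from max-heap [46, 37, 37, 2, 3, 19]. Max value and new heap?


Max = 46
Replace root with last, heapify down
Resulting heap: [37, 19, 37, 2, 3]


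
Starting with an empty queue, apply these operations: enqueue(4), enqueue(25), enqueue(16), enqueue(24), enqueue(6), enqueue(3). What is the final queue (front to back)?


enqueue(4) -> [4]
enqueue(25) -> [4, 25]
enqueue(16) -> [4, 25, 16]
enqueue(24) -> [4, 25, 16, 24]
enqueue(6) -> [4, 25, 16, 24, 6]
enqueue(3) -> [4, 25, 16, 24, 6, 3]
Final queue (front to back): [4, 25, 16, 24, 6, 3]


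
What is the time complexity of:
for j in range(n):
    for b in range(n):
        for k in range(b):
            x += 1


Per nesting level: O(n) * O(n) * O(n) [triangular over b] = O(n^3)
Complexity: O(n^3)


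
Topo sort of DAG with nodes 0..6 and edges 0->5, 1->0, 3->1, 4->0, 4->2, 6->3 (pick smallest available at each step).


Kahn's algorithm, process smallest node first
Order: [4, 2, 6, 3, 1, 0, 5]


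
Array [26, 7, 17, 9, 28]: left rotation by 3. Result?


Left rotate by 3: [9, 28, 26, 7, 17]


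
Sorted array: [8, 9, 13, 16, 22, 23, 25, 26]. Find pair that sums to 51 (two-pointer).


Two pointers: lo=0, hi=7
Found pair: (25, 26) summing to 51


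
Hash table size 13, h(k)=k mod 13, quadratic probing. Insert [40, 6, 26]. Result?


Insertions: 40->slot 1; 6->slot 6; 26->slot 0
Table: [26, 40, None, None, None, None, 6, None, None, None, None, None, None]


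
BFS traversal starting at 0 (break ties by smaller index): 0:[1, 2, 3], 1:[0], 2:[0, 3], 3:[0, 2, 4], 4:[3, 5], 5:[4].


BFS queue: start with [0]
Visit order: [0, 1, 2, 3, 4, 5]


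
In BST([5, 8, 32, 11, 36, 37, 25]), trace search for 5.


BST root = 5
Search for 5: compare at each node
Path: [5]


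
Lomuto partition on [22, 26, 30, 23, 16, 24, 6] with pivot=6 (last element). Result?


Elements <= 6 go left of pivot.
Result: [6, 26, 30, 23, 16, 24, 22], pivot at index 0


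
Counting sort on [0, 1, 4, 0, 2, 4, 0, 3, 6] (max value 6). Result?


Count array: [3, 1, 1, 1, 2, 0, 1]
Reconstruct: [0, 0, 0, 1, 2, 3, 4, 4, 6]


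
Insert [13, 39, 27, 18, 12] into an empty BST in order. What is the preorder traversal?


Root = 13; build tree by BST insertion.
Preorder traversal: [13, 12, 39, 27, 18]


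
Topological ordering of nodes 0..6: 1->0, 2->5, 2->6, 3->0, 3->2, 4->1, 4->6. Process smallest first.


Kahn's algorithm, process smallest node first
Order: [3, 2, 4, 1, 0, 5, 6]


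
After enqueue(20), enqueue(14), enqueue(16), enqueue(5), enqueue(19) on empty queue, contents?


enqueue(20) -> [20]
enqueue(14) -> [20, 14]
enqueue(16) -> [20, 14, 16]
enqueue(5) -> [20, 14, 16, 5]
enqueue(19) -> [20, 14, 16, 5, 19]
Final queue (front to back): [20, 14, 16, 5, 19]


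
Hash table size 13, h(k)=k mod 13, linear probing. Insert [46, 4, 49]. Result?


Insertions: 46->slot 7; 4->slot 4; 49->slot 10
Table: [None, None, None, None, 4, None, None, 46, None, None, 49, None, None]


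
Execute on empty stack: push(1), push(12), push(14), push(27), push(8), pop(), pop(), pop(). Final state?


push(1) -> [1]
push(12) -> [1, 12]
push(14) -> [1, 12, 14]
push(27) -> [1, 12, 14, 27]
push(8) -> [1, 12, 14, 27, 8]
pop() returns 8 -> [1, 12, 14, 27]
pop() returns 27 -> [1, 12, 14]
pop() returns 14 -> [1, 12]
Final stack (bottom to top): [1, 12]


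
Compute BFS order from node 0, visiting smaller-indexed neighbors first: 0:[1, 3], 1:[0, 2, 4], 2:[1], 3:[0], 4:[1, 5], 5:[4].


BFS queue: start with [0]
Visit order: [0, 1, 3, 2, 4, 5]


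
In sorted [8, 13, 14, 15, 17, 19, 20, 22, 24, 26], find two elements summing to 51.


Two pointers: lo=0, hi=9
No pair sums to 51


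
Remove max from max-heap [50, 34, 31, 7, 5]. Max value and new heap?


Max = 50
Replace root with last, heapify down
Resulting heap: [34, 7, 31, 5]


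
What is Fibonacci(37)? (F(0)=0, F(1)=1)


F(n)=F(n-1)+F(n-2)
...F(35)=9227465, F(36)=14930352, F(37)=24157817


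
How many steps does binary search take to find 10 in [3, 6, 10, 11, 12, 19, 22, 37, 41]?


Search for 10:
[0,8] mid=4 arr[4]=12
[0,3] mid=1 arr[1]=6
[2,3] mid=2 arr[2]=10
Total: 3 comparisons


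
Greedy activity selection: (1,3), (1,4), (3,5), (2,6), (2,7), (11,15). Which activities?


Greedy: pick earliest-ending, then skip overlaps.
Selected (3 activities): [(1, 3), (3, 5), (11, 15)]


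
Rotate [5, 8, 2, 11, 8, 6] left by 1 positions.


Left rotate by 1: [8, 2, 11, 8, 6, 5]


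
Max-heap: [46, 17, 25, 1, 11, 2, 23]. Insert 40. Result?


Append 40: [46, 17, 25, 1, 11, 2, 23, 40]
Bubble up: swap idx 7(40) with idx 3(1); swap idx 3(40) with idx 1(17)
Result: [46, 40, 25, 17, 11, 2, 23, 1]


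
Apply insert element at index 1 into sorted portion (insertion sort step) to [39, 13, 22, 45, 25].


After one pass: [13, 39, 22, 45, 25]


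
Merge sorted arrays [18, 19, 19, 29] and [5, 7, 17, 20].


Compare heads, take smaller each step.
Merged: [5, 7, 17, 18, 19, 19, 20, 29]


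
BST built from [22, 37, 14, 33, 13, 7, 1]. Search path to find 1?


BST root = 22
Search for 1: compare at each node
Path: [22, 14, 13, 7, 1]


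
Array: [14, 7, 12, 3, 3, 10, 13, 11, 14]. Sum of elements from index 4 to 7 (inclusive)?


Prefix sums: [0, 14, 21, 33, 36, 39, 49, 62, 73, 87]
Sum[4..7] = prefix[8] - prefix[4] = 73 - 36 = 37


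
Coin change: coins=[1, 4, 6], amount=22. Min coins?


dp[0]=0; dp[i]=1+min(dp[i-c] for c in coins)
...dp[17]=4, dp[18]=3, dp[19]=4, dp[20]=4, dp[21]=5, dp[22]=4
Minimum coins for 22 = 4


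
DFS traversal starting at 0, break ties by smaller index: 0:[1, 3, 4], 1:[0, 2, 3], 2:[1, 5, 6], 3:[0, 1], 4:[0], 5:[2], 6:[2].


DFS stack-based: start with [0]
Visit order: [0, 1, 2, 5, 6, 3, 4]


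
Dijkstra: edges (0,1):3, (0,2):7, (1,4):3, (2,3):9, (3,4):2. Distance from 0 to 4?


Dijkstra from 0:
Distances: {0: 0, 1: 3, 2: 7, 3: 8, 4: 6}
Shortest distance to 4 = 6, path = [0, 1, 4]


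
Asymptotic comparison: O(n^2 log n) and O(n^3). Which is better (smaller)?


n^2 log n grows slower than cubic
O(n^2 log n) is asymptotically smaller; O(n^3) grows faster


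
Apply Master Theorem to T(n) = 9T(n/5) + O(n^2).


a=9, b=5, c=2. log_5(9)=1.365 < c=2. Case 3: O(n^c) = O(n^2)
Complexity: O(n^2)


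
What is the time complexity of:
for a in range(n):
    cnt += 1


Per nesting level: O(n) = O(n)
Complexity: O(n)


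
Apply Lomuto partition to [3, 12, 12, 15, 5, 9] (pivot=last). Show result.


Elements <= 9 go left of pivot.
Result: [3, 5, 9, 15, 12, 12], pivot at index 2


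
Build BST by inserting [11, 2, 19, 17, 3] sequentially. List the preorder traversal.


Root = 11; build tree by BST insertion.
Preorder traversal: [11, 2, 3, 19, 17]


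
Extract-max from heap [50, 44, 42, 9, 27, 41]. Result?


Max = 50
Replace root with last, heapify down
Resulting heap: [44, 41, 42, 9, 27]


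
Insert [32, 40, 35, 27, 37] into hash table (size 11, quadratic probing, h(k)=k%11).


Insertions: 32->slot 10; 40->slot 7; 35->slot 2; 27->slot 5; 37->slot 4
Table: [None, None, 35, None, 37, 27, None, 40, None, None, 32]


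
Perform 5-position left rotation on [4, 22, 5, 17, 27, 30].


Left rotate by 5: [30, 4, 22, 5, 17, 27]


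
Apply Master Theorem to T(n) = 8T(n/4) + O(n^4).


a=8, b=4, c=4. log_4(8)=1.5 < c=4. Case 3: O(n^c) = O(n^4)
Complexity: O(n^4)


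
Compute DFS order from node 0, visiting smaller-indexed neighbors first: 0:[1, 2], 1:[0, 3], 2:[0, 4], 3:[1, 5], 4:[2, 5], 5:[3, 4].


DFS stack-based: start with [0]
Visit order: [0, 1, 3, 5, 4, 2]


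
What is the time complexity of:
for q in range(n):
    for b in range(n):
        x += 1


Per nesting level: O(n) * O(n) = O(n^2)
Complexity: O(n^2)


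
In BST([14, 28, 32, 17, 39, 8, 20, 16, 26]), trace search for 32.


BST root = 14
Search for 32: compare at each node
Path: [14, 28, 32]


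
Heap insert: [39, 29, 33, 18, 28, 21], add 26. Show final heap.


Append 26: [39, 29, 33, 18, 28, 21, 26]
Bubble up: no swaps needed
Result: [39, 29, 33, 18, 28, 21, 26]


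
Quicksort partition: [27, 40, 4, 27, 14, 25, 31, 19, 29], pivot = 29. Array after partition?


Elements <= 29 go left of pivot.
Result: [27, 4, 27, 14, 25, 19, 29, 40, 31], pivot at index 6


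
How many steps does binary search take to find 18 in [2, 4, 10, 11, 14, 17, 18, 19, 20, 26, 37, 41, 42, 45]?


Search for 18:
[0,13] mid=6 arr[6]=18
Total: 1 comparisons


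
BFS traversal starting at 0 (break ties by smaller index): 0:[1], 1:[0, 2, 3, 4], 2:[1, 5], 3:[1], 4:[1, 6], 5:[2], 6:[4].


BFS queue: start with [0]
Visit order: [0, 1, 2, 3, 4, 5, 6]


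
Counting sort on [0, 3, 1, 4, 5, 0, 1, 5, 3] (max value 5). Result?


Count array: [2, 2, 0, 2, 1, 2]
Reconstruct: [0, 0, 1, 1, 3, 3, 4, 5, 5]


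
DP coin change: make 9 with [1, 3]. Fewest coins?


dp[0]=0; dp[i]=1+min(dp[i-c] for c in coins)
...dp[4]=2, dp[5]=3, dp[6]=2, dp[7]=3, dp[8]=4, dp[9]=3
Minimum coins for 9 = 3


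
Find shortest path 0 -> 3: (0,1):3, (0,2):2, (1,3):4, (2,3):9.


Dijkstra from 0:
Distances: {0: 0, 1: 3, 2: 2, 3: 7}
Shortest distance to 3 = 7, path = [0, 1, 3]


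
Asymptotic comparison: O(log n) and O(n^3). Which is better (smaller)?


logarithmic grows slower than cubic
O(log n) is asymptotically smaller; O(n^3) grows faster


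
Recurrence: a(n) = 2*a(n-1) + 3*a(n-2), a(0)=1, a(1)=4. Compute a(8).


Build bottom-up:
...a(6)=911, a(7)=2734, a(8)=2*2734+3*911=8201


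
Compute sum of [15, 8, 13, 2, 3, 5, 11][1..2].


Prefix sums: [0, 15, 23, 36, 38, 41, 46, 57]
Sum[1..2] = prefix[3] - prefix[1] = 36 - 15 = 21


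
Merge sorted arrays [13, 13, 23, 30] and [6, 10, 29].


Compare heads, take smaller each step.
Merged: [6, 10, 13, 13, 23, 29, 30]


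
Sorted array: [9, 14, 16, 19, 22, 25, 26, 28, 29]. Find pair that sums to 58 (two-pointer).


Two pointers: lo=0, hi=8
No pair sums to 58


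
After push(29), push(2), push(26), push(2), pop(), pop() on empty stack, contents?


push(29) -> [29]
push(2) -> [29, 2]
push(26) -> [29, 2, 26]
push(2) -> [29, 2, 26, 2]
pop() returns 2 -> [29, 2, 26]
pop() returns 26 -> [29, 2]
Final stack (bottom to top): [29, 2]


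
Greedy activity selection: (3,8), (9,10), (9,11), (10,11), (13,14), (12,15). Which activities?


Greedy: pick earliest-ending, then skip overlaps.
Selected (4 activities): [(3, 8), (9, 10), (10, 11), (13, 14)]


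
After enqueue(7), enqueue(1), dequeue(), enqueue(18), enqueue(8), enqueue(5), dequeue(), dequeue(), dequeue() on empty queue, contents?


enqueue(7) -> [7]
enqueue(1) -> [7, 1]
dequeue() returns 7 -> [1]
enqueue(18) -> [1, 18]
enqueue(8) -> [1, 18, 8]
enqueue(5) -> [1, 18, 8, 5]
dequeue() returns 1 -> [18, 8, 5]
dequeue() returns 18 -> [8, 5]
dequeue() returns 8 -> [5]
Final queue (front to back): [5]


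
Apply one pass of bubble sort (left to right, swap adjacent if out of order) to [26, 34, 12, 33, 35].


After one pass: [26, 12, 33, 34, 35]


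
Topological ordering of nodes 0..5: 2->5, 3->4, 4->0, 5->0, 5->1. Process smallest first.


Kahn's algorithm, process smallest node first
Order: [2, 3, 4, 5, 0, 1]


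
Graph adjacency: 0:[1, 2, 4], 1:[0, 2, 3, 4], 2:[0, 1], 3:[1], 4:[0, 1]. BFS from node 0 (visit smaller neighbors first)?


BFS queue: start with [0]
Visit order: [0, 1, 2, 4, 3]


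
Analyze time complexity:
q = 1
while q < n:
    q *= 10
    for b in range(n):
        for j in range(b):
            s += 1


Per nesting level: O(log n) * O(n) * O(n) [triangular over b] = O(n^2 log n)
Complexity: O(n^2 log n)


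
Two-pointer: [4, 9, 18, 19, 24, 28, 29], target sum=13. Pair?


Two pointers: lo=0, hi=6
Found pair: (4, 9) summing to 13


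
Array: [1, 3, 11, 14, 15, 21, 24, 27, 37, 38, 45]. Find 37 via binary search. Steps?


Search for 37:
[0,10] mid=5 arr[5]=21
[6,10] mid=8 arr[8]=37
Total: 2 comparisons


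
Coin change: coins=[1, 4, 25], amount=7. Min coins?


dp[0]=0; dp[i]=1+min(dp[i-c] for c in coins)
...dp[2]=2, dp[3]=3, dp[4]=1, dp[5]=2, dp[6]=3, dp[7]=4
Minimum coins for 7 = 4


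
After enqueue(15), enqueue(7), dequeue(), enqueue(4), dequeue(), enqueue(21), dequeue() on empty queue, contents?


enqueue(15) -> [15]
enqueue(7) -> [15, 7]
dequeue() returns 15 -> [7]
enqueue(4) -> [7, 4]
dequeue() returns 7 -> [4]
enqueue(21) -> [4, 21]
dequeue() returns 4 -> [21]
Final queue (front to back): [21]


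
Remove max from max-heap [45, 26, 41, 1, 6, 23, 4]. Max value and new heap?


Max = 45
Replace root with last, heapify down
Resulting heap: [41, 26, 23, 1, 6, 4]


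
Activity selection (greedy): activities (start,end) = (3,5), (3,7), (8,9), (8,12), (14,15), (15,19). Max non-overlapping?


Greedy: pick earliest-ending, then skip overlaps.
Selected (4 activities): [(3, 5), (8, 9), (14, 15), (15, 19)]


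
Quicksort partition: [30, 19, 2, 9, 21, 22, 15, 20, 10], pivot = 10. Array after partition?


Elements <= 10 go left of pivot.
Result: [2, 9, 10, 19, 21, 22, 15, 20, 30], pivot at index 2


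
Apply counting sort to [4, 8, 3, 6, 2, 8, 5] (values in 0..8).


Count array: [0, 0, 1, 1, 1, 1, 1, 0, 2]
Reconstruct: [2, 3, 4, 5, 6, 8, 8]


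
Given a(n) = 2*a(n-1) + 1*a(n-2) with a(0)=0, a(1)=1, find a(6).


Build bottom-up:
...a(4)=12, a(5)=29, a(6)=2*29+1*12=70


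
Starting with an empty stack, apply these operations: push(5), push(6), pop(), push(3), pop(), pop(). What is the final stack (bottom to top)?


push(5) -> [5]
push(6) -> [5, 6]
pop() returns 6 -> [5]
push(3) -> [5, 3]
pop() returns 3 -> [5]
pop() returns 5 -> []
Final stack (bottom to top): []


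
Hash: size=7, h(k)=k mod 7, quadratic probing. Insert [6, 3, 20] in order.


Insertions: 6->slot 6; 3->slot 3; 20->slot 0
Table: [20, None, None, 3, None, None, 6]


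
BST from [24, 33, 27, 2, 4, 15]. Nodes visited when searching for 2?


BST root = 24
Search for 2: compare at each node
Path: [24, 2]


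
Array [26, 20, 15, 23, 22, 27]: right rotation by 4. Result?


Right rotate by 4: [15, 23, 22, 27, 26, 20]


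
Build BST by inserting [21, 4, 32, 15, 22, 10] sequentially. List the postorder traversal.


Root = 21; build tree by BST insertion.
Postorder traversal: [10, 15, 4, 22, 32, 21]


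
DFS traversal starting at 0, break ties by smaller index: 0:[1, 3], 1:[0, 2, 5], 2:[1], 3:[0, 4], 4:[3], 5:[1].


DFS stack-based: start with [0]
Visit order: [0, 1, 2, 5, 3, 4]


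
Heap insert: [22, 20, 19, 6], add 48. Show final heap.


Append 48: [22, 20, 19, 6, 48]
Bubble up: swap idx 4(48) with idx 1(20); swap idx 1(48) with idx 0(22)
Result: [48, 22, 19, 6, 20]


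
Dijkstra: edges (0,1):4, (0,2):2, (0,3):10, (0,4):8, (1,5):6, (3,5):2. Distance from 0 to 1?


Dijkstra from 0:
Distances: {0: 0, 1: 4, 2: 2, 3: 10, 4: 8, 5: 10}
Shortest distance to 1 = 4, path = [0, 1]


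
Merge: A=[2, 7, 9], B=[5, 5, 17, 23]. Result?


Compare heads, take smaller each step.
Merged: [2, 5, 5, 7, 9, 17, 23]


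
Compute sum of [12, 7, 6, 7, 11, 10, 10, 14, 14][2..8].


Prefix sums: [0, 12, 19, 25, 32, 43, 53, 63, 77, 91]
Sum[2..8] = prefix[9] - prefix[2] = 91 - 19 = 72


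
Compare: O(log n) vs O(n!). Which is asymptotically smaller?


logarithmic grows slower than factorial
O(log n) is asymptotically smaller; O(n!) grows faster


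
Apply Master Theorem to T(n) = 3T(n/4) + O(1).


a=3, b=4, c=0. log_4(3)=0.792 > c=0. Case 1: O(n^log_b(a)) = O(n^0.792)
Complexity: O(n^0.792)


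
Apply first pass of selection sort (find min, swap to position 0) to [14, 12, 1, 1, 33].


After one pass: [1, 12, 14, 1, 33]


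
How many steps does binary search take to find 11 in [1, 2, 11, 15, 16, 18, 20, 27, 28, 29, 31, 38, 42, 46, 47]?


Search for 11:
[0,14] mid=7 arr[7]=27
[0,6] mid=3 arr[3]=15
[0,2] mid=1 arr[1]=2
[2,2] mid=2 arr[2]=11
Total: 4 comparisons


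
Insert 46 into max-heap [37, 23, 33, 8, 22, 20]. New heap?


Append 46: [37, 23, 33, 8, 22, 20, 46]
Bubble up: swap idx 6(46) with idx 2(33); swap idx 2(46) with idx 0(37)
Result: [46, 23, 37, 8, 22, 20, 33]


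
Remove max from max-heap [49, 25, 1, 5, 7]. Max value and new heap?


Max = 49
Replace root with last, heapify down
Resulting heap: [25, 7, 1, 5]


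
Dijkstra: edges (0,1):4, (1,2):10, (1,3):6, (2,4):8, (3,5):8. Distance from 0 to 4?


Dijkstra from 0:
Distances: {0: 0, 1: 4, 2: 14, 3: 10, 4: 22, 5: 18}
Shortest distance to 4 = 22, path = [0, 1, 2, 4]


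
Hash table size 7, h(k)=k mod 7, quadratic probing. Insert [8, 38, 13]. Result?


Insertions: 8->slot 1; 38->slot 3; 13->slot 6
Table: [None, 8, None, 38, None, None, 13]


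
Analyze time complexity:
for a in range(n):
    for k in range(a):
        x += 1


Per nesting level: O(n) * O(n) [triangular over a] = O(n^2)
Complexity: O(n^2)


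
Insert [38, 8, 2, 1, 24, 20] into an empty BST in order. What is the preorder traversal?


Root = 38; build tree by BST insertion.
Preorder traversal: [38, 8, 2, 1, 24, 20]


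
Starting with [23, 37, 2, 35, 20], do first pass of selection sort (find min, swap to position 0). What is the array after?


After one pass: [2, 37, 23, 35, 20]


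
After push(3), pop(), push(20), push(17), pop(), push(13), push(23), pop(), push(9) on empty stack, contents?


push(3) -> [3]
pop() returns 3 -> []
push(20) -> [20]
push(17) -> [20, 17]
pop() returns 17 -> [20]
push(13) -> [20, 13]
push(23) -> [20, 13, 23]
pop() returns 23 -> [20, 13]
push(9) -> [20, 13, 9]
Final stack (bottom to top): [20, 13, 9]


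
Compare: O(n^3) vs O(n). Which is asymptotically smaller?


linear grows slower than cubic
O(n) is asymptotically smaller; O(n^3) grows faster


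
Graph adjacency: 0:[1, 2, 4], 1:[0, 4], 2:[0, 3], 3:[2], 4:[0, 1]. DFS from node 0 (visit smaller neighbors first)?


DFS stack-based: start with [0]
Visit order: [0, 1, 4, 2, 3]


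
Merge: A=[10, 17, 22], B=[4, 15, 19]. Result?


Compare heads, take smaller each step.
Merged: [4, 10, 15, 17, 19, 22]


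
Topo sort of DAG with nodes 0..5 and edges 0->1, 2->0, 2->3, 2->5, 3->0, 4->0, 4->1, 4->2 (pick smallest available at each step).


Kahn's algorithm, process smallest node first
Order: [4, 2, 3, 0, 1, 5]


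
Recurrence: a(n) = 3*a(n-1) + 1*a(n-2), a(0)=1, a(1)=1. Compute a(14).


Build bottom-up:
...a(12)=608761, a(13)=2010601, a(14)=3*2010601+1*608761=6640564


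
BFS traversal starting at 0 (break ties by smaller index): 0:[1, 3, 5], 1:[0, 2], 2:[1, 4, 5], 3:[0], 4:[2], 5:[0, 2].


BFS queue: start with [0]
Visit order: [0, 1, 3, 5, 2, 4]


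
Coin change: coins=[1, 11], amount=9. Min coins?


dp[0]=0; dp[i]=1+min(dp[i-c] for c in coins)
...dp[4]=4, dp[5]=5, dp[6]=6, dp[7]=7, dp[8]=8, dp[9]=9
Minimum coins for 9 = 9


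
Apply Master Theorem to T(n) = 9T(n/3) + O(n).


a=9, b=3, c=1. log_3(9)=2 > c=1. Case 1: O(n^log_b(a)) = O(n^2)
Complexity: O(n^2)


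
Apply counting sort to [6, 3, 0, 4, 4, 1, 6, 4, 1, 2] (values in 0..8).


Count array: [1, 2, 1, 1, 3, 0, 2, 0, 0]
Reconstruct: [0, 1, 1, 2, 3, 4, 4, 4, 6, 6]


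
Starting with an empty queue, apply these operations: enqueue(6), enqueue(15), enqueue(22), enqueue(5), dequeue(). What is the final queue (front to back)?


enqueue(6) -> [6]
enqueue(15) -> [6, 15]
enqueue(22) -> [6, 15, 22]
enqueue(5) -> [6, 15, 22, 5]
dequeue() returns 6 -> [15, 22, 5]
Final queue (front to back): [15, 22, 5]


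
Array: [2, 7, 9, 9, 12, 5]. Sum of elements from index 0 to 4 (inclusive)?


Prefix sums: [0, 2, 9, 18, 27, 39, 44]
Sum[0..4] = prefix[5] - prefix[0] = 39 - 0 = 39


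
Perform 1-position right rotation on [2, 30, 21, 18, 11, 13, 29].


Right rotate by 1: [29, 2, 30, 21, 18, 11, 13]


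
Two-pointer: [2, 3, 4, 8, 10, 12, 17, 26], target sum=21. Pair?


Two pointers: lo=0, hi=7
Found pair: (4, 17) summing to 21


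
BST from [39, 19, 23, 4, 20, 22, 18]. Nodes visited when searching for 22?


BST root = 39
Search for 22: compare at each node
Path: [39, 19, 23, 20, 22]


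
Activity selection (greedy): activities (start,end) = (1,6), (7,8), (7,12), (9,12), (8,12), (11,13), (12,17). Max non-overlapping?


Greedy: pick earliest-ending, then skip overlaps.
Selected (4 activities): [(1, 6), (7, 8), (9, 12), (12, 17)]


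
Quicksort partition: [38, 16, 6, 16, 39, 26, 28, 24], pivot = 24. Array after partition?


Elements <= 24 go left of pivot.
Result: [16, 6, 16, 24, 39, 26, 28, 38], pivot at index 3


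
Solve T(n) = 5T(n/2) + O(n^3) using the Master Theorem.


a=5, b=2, c=3. log_2(5)=2.322 < c=3. Case 3: O(n^c) = O(n^3)
Complexity: O(n^3)


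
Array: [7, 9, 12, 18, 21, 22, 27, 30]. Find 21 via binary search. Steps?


Search for 21:
[0,7] mid=3 arr[3]=18
[4,7] mid=5 arr[5]=22
[4,4] mid=4 arr[4]=21
Total: 3 comparisons


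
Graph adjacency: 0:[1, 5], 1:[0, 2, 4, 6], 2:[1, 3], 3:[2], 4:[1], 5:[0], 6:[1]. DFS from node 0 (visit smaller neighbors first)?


DFS stack-based: start with [0]
Visit order: [0, 1, 2, 3, 4, 6, 5]


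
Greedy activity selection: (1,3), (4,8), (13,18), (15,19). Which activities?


Greedy: pick earliest-ending, then skip overlaps.
Selected (3 activities): [(1, 3), (4, 8), (13, 18)]


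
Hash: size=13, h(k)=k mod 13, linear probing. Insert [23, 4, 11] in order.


Insertions: 23->slot 10; 4->slot 4; 11->slot 11
Table: [None, None, None, None, 4, None, None, None, None, None, 23, 11, None]


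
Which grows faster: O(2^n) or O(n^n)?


exponential grows slower than n^n
O(2^n) is asymptotically smaller; O(n^n) grows faster


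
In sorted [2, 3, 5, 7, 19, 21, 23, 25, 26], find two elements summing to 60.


Two pointers: lo=0, hi=8
No pair sums to 60


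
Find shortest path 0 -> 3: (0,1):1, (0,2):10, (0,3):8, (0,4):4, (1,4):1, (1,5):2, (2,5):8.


Dijkstra from 0:
Distances: {0: 0, 1: 1, 2: 10, 3: 8, 4: 2, 5: 3}
Shortest distance to 3 = 8, path = [0, 3]


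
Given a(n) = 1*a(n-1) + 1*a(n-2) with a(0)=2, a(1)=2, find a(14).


Build bottom-up:
...a(12)=466, a(13)=754, a(14)=1*754+1*466=1220


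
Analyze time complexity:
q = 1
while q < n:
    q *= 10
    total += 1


Per nesting level: O(log n) = O(log n)
Complexity: O(log n)


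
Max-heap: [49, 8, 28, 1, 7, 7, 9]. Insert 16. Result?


Append 16: [49, 8, 28, 1, 7, 7, 9, 16]
Bubble up: swap idx 7(16) with idx 3(1); swap idx 3(16) with idx 1(8)
Result: [49, 16, 28, 8, 7, 7, 9, 1]


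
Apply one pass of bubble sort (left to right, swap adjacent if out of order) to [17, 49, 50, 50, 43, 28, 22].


After one pass: [17, 49, 50, 43, 28, 22, 50]


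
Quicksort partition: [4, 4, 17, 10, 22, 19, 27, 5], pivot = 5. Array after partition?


Elements <= 5 go left of pivot.
Result: [4, 4, 5, 10, 22, 19, 27, 17], pivot at index 2


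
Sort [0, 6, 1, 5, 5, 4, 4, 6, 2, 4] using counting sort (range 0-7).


Count array: [1, 1, 1, 0, 3, 2, 2, 0]
Reconstruct: [0, 1, 2, 4, 4, 4, 5, 5, 6, 6]


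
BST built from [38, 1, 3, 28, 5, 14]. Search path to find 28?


BST root = 38
Search for 28: compare at each node
Path: [38, 1, 3, 28]


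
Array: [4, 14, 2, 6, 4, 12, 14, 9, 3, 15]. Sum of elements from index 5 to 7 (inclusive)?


Prefix sums: [0, 4, 18, 20, 26, 30, 42, 56, 65, 68, 83]
Sum[5..7] = prefix[8] - prefix[5] = 65 - 30 = 35


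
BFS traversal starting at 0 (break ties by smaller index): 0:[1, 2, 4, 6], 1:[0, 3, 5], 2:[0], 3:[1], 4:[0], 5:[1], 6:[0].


BFS queue: start with [0]
Visit order: [0, 1, 2, 4, 6, 3, 5]


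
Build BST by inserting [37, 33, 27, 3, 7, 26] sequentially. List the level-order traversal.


Root = 37; build tree by BST insertion.
Level-Order traversal: [37, 33, 27, 3, 7, 26]


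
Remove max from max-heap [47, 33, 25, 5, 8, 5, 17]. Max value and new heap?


Max = 47
Replace root with last, heapify down
Resulting heap: [33, 17, 25, 5, 8, 5]


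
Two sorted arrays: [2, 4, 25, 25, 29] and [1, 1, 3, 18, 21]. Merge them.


Compare heads, take smaller each step.
Merged: [1, 1, 2, 3, 4, 18, 21, 25, 25, 29]


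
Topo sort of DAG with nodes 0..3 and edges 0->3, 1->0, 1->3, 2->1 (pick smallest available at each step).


Kahn's algorithm, process smallest node first
Order: [2, 1, 0, 3]


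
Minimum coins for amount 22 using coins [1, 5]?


dp[0]=0; dp[i]=1+min(dp[i-c] for c in coins)
...dp[17]=5, dp[18]=6, dp[19]=7, dp[20]=4, dp[21]=5, dp[22]=6
Minimum coins for 22 = 6


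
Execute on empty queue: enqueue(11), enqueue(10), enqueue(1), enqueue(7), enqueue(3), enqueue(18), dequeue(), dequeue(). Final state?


enqueue(11) -> [11]
enqueue(10) -> [11, 10]
enqueue(1) -> [11, 10, 1]
enqueue(7) -> [11, 10, 1, 7]
enqueue(3) -> [11, 10, 1, 7, 3]
enqueue(18) -> [11, 10, 1, 7, 3, 18]
dequeue() returns 11 -> [10, 1, 7, 3, 18]
dequeue() returns 10 -> [1, 7, 3, 18]
Final queue (front to back): [1, 7, 3, 18]


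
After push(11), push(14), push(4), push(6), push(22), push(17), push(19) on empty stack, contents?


push(11) -> [11]
push(14) -> [11, 14]
push(4) -> [11, 14, 4]
push(6) -> [11, 14, 4, 6]
push(22) -> [11, 14, 4, 6, 22]
push(17) -> [11, 14, 4, 6, 22, 17]
push(19) -> [11, 14, 4, 6, 22, 17, 19]
Final stack (bottom to top): [11, 14, 4, 6, 22, 17, 19]


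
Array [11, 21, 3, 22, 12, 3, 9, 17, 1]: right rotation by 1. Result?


Right rotate by 1: [1, 11, 21, 3, 22, 12, 3, 9, 17]


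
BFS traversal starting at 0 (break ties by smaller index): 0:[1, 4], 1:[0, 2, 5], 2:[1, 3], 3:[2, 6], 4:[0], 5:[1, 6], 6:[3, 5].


BFS queue: start with [0]
Visit order: [0, 1, 4, 2, 5, 3, 6]


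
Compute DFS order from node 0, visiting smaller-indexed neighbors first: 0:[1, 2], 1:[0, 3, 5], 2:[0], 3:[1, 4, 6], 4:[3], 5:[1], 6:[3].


DFS stack-based: start with [0]
Visit order: [0, 1, 3, 4, 6, 5, 2]


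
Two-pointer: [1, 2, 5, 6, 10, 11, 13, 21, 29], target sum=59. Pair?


Two pointers: lo=0, hi=8
No pair sums to 59


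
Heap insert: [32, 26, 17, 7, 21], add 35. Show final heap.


Append 35: [32, 26, 17, 7, 21, 35]
Bubble up: swap idx 5(35) with idx 2(17); swap idx 2(35) with idx 0(32)
Result: [35, 26, 32, 7, 21, 17]


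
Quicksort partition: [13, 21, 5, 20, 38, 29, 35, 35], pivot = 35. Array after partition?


Elements <= 35 go left of pivot.
Result: [13, 21, 5, 20, 29, 35, 35, 38], pivot at index 6


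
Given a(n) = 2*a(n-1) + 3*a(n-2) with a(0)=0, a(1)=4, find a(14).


Build bottom-up:
...a(12)=531440, a(13)=1594324, a(14)=2*1594324+3*531440=4782968


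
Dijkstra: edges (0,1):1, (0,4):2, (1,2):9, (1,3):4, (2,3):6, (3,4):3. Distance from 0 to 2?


Dijkstra from 0:
Distances: {0: 0, 1: 1, 2: 10, 3: 5, 4: 2}
Shortest distance to 2 = 10, path = [0, 1, 2]


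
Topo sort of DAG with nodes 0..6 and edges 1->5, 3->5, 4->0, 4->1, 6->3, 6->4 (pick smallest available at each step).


Kahn's algorithm, process smallest node first
Order: [2, 6, 3, 4, 0, 1, 5]


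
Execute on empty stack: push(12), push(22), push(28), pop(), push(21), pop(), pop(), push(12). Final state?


push(12) -> [12]
push(22) -> [12, 22]
push(28) -> [12, 22, 28]
pop() returns 28 -> [12, 22]
push(21) -> [12, 22, 21]
pop() returns 21 -> [12, 22]
pop() returns 22 -> [12]
push(12) -> [12, 12]
Final stack (bottom to top): [12, 12]


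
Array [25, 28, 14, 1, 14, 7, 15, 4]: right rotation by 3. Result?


Right rotate by 3: [7, 15, 4, 25, 28, 14, 1, 14]


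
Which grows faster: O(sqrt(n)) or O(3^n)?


sublinear grows slower than exponential (base 3)
O(sqrt(n)) is asymptotically smaller; O(3^n) grows faster


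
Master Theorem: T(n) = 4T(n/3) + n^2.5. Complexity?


a=4, b=3, c=2.5. log_3(4)=1.262 < c=2.5. Case 3: O(n^c) = O(n^2.500)
Complexity: O(n^2.500)


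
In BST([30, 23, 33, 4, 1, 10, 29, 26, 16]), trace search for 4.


BST root = 30
Search for 4: compare at each node
Path: [30, 23, 4]


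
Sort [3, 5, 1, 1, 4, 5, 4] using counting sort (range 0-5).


Count array: [0, 2, 0, 1, 2, 2]
Reconstruct: [1, 1, 3, 4, 4, 5, 5]


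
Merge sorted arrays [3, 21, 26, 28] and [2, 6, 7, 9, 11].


Compare heads, take smaller each step.
Merged: [2, 3, 6, 7, 9, 11, 21, 26, 28]


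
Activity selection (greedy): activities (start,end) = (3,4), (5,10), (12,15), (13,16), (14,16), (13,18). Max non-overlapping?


Greedy: pick earliest-ending, then skip overlaps.
Selected (3 activities): [(3, 4), (5, 10), (12, 15)]


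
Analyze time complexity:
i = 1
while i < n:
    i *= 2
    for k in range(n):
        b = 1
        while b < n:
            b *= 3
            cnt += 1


Per nesting level: O(log n) * O(n) * O(log n) = O(n (log n)^2)
Complexity: O(n (log n)^2)


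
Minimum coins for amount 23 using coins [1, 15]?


dp[0]=0; dp[i]=1+min(dp[i-c] for c in coins)
...dp[18]=4, dp[19]=5, dp[20]=6, dp[21]=7, dp[22]=8, dp[23]=9
Minimum coins for 23 = 9


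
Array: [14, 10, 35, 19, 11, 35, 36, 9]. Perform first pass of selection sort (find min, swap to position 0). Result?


After one pass: [9, 10, 35, 19, 11, 35, 36, 14]


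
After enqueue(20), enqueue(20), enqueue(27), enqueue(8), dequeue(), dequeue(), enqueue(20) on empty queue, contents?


enqueue(20) -> [20]
enqueue(20) -> [20, 20]
enqueue(27) -> [20, 20, 27]
enqueue(8) -> [20, 20, 27, 8]
dequeue() returns 20 -> [20, 27, 8]
dequeue() returns 20 -> [27, 8]
enqueue(20) -> [27, 8, 20]
Final queue (front to back): [27, 8, 20]


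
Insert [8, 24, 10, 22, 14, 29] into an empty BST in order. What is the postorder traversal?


Root = 8; build tree by BST insertion.
Postorder traversal: [14, 22, 10, 29, 24, 8]


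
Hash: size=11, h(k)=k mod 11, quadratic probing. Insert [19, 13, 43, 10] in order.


Insertions: 19->slot 8; 13->slot 2; 43->slot 10; 10->slot 0
Table: [10, None, 13, None, None, None, None, None, 19, None, 43]


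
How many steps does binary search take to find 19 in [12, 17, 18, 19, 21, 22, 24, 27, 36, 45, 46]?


Search for 19:
[0,10] mid=5 arr[5]=22
[0,4] mid=2 arr[2]=18
[3,4] mid=3 arr[3]=19
Total: 3 comparisons


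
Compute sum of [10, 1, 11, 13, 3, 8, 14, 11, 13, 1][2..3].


Prefix sums: [0, 10, 11, 22, 35, 38, 46, 60, 71, 84, 85]
Sum[2..3] = prefix[4] - prefix[2] = 35 - 11 = 24


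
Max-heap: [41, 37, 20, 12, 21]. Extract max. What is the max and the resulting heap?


Max = 41
Replace root with last, heapify down
Resulting heap: [37, 21, 20, 12]


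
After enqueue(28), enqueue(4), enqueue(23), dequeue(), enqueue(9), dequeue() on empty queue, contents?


enqueue(28) -> [28]
enqueue(4) -> [28, 4]
enqueue(23) -> [28, 4, 23]
dequeue() returns 28 -> [4, 23]
enqueue(9) -> [4, 23, 9]
dequeue() returns 4 -> [23, 9]
Final queue (front to back): [23, 9]


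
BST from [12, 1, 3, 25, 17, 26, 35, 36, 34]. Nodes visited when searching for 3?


BST root = 12
Search for 3: compare at each node
Path: [12, 1, 3]


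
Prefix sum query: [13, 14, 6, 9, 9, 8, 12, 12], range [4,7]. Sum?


Prefix sums: [0, 13, 27, 33, 42, 51, 59, 71, 83]
Sum[4..7] = prefix[8] - prefix[4] = 83 - 42 = 41


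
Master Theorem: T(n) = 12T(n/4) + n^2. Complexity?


a=12, b=4, c=2. log_4(12)=1.792 < c=2. Case 3: O(n^c) = O(n^2)
Complexity: O(n^2)


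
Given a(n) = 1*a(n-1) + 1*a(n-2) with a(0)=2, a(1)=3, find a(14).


Build bottom-up:
...a(12)=610, a(13)=987, a(14)=1*987+1*610=1597


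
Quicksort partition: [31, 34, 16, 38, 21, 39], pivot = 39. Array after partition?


Elements <= 39 go left of pivot.
Result: [31, 34, 16, 38, 21, 39], pivot at index 5


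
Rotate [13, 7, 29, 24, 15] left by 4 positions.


Left rotate by 4: [15, 13, 7, 29, 24]


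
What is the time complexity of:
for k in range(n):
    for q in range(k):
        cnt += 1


Per nesting level: O(n) * O(n) [triangular over k] = O(n^2)
Complexity: O(n^2)


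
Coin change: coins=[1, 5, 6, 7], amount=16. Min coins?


dp[0]=0; dp[i]=1+min(dp[i-c] for c in coins)
...dp[11]=2, dp[12]=2, dp[13]=2, dp[14]=2, dp[15]=3, dp[16]=3
Minimum coins for 16 = 3


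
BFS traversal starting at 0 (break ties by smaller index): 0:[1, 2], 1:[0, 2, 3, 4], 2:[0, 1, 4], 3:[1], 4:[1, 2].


BFS queue: start with [0]
Visit order: [0, 1, 2, 3, 4]


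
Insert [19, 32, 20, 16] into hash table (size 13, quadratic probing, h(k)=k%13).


Insertions: 19->slot 6; 32->slot 7; 20->slot 8; 16->slot 3
Table: [None, None, None, 16, None, None, 19, 32, 20, None, None, None, None]


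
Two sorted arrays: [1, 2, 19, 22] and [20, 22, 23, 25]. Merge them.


Compare heads, take smaller each step.
Merged: [1, 2, 19, 20, 22, 22, 23, 25]


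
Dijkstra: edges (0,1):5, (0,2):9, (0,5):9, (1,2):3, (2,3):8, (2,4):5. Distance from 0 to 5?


Dijkstra from 0:
Distances: {0: 0, 1: 5, 2: 8, 3: 16, 4: 13, 5: 9}
Shortest distance to 5 = 9, path = [0, 5]


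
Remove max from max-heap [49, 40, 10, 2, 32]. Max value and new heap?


Max = 49
Replace root with last, heapify down
Resulting heap: [40, 32, 10, 2]


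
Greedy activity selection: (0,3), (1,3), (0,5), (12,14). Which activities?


Greedy: pick earliest-ending, then skip overlaps.
Selected (2 activities): [(0, 3), (12, 14)]


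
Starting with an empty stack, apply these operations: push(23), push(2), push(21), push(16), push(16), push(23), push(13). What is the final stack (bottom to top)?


push(23) -> [23]
push(2) -> [23, 2]
push(21) -> [23, 2, 21]
push(16) -> [23, 2, 21, 16]
push(16) -> [23, 2, 21, 16, 16]
push(23) -> [23, 2, 21, 16, 16, 23]
push(13) -> [23, 2, 21, 16, 16, 23, 13]
Final stack (bottom to top): [23, 2, 21, 16, 16, 23, 13]


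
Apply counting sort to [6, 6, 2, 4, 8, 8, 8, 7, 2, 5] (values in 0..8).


Count array: [0, 0, 2, 0, 1, 1, 2, 1, 3]
Reconstruct: [2, 2, 4, 5, 6, 6, 7, 8, 8, 8]


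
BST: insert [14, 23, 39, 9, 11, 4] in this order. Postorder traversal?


Root = 14; build tree by BST insertion.
Postorder traversal: [4, 11, 9, 39, 23, 14]


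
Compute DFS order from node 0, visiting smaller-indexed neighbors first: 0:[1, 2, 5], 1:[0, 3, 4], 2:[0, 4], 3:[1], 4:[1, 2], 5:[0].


DFS stack-based: start with [0]
Visit order: [0, 1, 3, 4, 2, 5]


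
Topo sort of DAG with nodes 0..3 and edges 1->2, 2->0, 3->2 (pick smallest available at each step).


Kahn's algorithm, process smallest node first
Order: [1, 3, 2, 0]


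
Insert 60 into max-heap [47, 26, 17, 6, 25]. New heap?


Append 60: [47, 26, 17, 6, 25, 60]
Bubble up: swap idx 5(60) with idx 2(17); swap idx 2(60) with idx 0(47)
Result: [60, 26, 47, 6, 25, 17]


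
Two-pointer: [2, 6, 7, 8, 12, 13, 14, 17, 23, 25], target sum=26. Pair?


Two pointers: lo=0, hi=9
Found pair: (12, 14) summing to 26


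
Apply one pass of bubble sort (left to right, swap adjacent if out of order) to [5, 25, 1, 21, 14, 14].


After one pass: [5, 1, 21, 14, 14, 25]


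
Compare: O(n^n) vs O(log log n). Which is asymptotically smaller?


double-logarithmic grows slower than n^n
O(log log n) is asymptotically smaller; O(n^n) grows faster


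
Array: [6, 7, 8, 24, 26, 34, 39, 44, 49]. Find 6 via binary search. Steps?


Search for 6:
[0,8] mid=4 arr[4]=26
[0,3] mid=1 arr[1]=7
[0,0] mid=0 arr[0]=6
Total: 3 comparisons


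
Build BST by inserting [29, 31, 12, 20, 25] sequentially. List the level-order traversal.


Root = 29; build tree by BST insertion.
Level-Order traversal: [29, 12, 31, 20, 25]


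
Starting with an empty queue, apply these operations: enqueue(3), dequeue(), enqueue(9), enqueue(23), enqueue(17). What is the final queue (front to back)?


enqueue(3) -> [3]
dequeue() returns 3 -> []
enqueue(9) -> [9]
enqueue(23) -> [9, 23]
enqueue(17) -> [9, 23, 17]
Final queue (front to back): [9, 23, 17]


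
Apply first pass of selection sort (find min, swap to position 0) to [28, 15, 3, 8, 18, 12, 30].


After one pass: [3, 15, 28, 8, 18, 12, 30]


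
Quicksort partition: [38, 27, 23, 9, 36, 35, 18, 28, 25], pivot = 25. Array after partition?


Elements <= 25 go left of pivot.
Result: [23, 9, 18, 25, 36, 35, 38, 28, 27], pivot at index 3


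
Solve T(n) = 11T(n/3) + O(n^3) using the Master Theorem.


a=11, b=3, c=3. log_3(11)=2.183 < c=3. Case 3: O(n^c) = O(n^3)
Complexity: O(n^3)


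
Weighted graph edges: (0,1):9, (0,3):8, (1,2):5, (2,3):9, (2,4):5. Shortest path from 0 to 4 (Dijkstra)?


Dijkstra from 0:
Distances: {0: 0, 1: 9, 2: 14, 3: 8, 4: 19}
Shortest distance to 4 = 19, path = [0, 1, 2, 4]


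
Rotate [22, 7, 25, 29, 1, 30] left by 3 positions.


Left rotate by 3: [29, 1, 30, 22, 7, 25]


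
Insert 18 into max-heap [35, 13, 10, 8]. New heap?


Append 18: [35, 13, 10, 8, 18]
Bubble up: swap idx 4(18) with idx 1(13)
Result: [35, 18, 10, 8, 13]


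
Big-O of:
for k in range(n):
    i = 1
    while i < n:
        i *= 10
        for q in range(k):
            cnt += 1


Per nesting level: O(n) * O(log n) * O(n) [triangular over k] = O(n^2 log n)
Complexity: O(n^2 log n)


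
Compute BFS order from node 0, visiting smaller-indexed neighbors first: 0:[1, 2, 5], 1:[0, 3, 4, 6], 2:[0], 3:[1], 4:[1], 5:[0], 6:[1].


BFS queue: start with [0]
Visit order: [0, 1, 2, 5, 3, 4, 6]


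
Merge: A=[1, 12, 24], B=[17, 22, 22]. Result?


Compare heads, take smaller each step.
Merged: [1, 12, 17, 22, 22, 24]


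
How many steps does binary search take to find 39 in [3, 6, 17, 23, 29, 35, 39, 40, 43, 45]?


Search for 39:
[0,9] mid=4 arr[4]=29
[5,9] mid=7 arr[7]=40
[5,6] mid=5 arr[5]=35
[6,6] mid=6 arr[6]=39
Total: 4 comparisons


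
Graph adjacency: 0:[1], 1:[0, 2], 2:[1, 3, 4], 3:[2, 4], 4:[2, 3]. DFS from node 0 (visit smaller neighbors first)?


DFS stack-based: start with [0]
Visit order: [0, 1, 2, 3, 4]


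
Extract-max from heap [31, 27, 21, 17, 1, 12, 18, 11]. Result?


Max = 31
Replace root with last, heapify down
Resulting heap: [27, 17, 21, 11, 1, 12, 18]


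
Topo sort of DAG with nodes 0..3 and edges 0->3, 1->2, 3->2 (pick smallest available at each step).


Kahn's algorithm, process smallest node first
Order: [0, 1, 3, 2]


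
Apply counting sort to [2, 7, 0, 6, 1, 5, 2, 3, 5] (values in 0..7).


Count array: [1, 1, 2, 1, 0, 2, 1, 1]
Reconstruct: [0, 1, 2, 2, 3, 5, 5, 6, 7]


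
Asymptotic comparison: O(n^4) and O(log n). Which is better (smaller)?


logarithmic grows slower than quartic
O(log n) is asymptotically smaller; O(n^4) grows faster


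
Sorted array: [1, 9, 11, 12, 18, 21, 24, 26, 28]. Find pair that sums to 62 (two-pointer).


Two pointers: lo=0, hi=8
No pair sums to 62


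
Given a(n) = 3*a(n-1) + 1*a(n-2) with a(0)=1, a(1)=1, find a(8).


Build bottom-up:
...a(6)=469, a(7)=1549, a(8)=3*1549+1*469=5116


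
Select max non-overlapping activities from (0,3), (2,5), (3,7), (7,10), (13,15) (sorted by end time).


Greedy: pick earliest-ending, then skip overlaps.
Selected (4 activities): [(0, 3), (3, 7), (7, 10), (13, 15)]


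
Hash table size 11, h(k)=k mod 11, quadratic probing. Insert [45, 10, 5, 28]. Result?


Insertions: 45->slot 1; 10->slot 10; 5->slot 5; 28->slot 6
Table: [None, 45, None, None, None, 5, 28, None, None, None, 10]


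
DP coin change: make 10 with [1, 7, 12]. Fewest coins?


dp[0]=0; dp[i]=1+min(dp[i-c] for c in coins)
...dp[5]=5, dp[6]=6, dp[7]=1, dp[8]=2, dp[9]=3, dp[10]=4
Minimum coins for 10 = 4
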